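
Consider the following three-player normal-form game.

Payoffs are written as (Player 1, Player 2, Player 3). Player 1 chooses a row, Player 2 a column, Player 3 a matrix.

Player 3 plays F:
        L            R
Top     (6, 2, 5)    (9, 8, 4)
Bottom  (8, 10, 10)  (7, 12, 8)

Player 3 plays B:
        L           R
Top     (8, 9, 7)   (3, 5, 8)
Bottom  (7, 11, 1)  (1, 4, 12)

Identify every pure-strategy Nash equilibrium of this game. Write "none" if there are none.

(Top, L, B)

(Top, L, F): Player 1 can switch to Bottom (6 → 8). Not NE.
(Top, L, B): Player 1 gets 8, best alternative 7; Player 2 gets 9, best alternative 5; Player 3 gets 7, best alternative 5. No profitable deviation — NE.
(Top, R, F): Player 3 can switch to B (4 → 8). Not NE.
(Top, R, B): Player 2 can switch to L (5 → 9). Not NE.
(Bottom, L, F): Player 2 can switch to R (10 → 12). Not NE.
(Bottom, L, B): Player 1 can switch to Top (7 → 8). Not NE.
(Bottom, R, F): Player 1 can switch to Top (7 → 9). Not NE.
(The remaining 1 profile has a profitable deviation by the same check.)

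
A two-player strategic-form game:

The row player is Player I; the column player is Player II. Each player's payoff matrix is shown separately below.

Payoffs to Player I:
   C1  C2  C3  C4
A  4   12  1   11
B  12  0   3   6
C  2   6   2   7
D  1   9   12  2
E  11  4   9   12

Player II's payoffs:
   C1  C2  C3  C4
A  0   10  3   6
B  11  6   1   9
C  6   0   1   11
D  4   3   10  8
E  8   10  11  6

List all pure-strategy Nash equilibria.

Player I against C1: payoffs 4, 12, 2, 1, 11 → best response B.
Player I against C2: payoffs 12, 0, 6, 9, 4 → best response A.
Player I against C3: payoffs 1, 3, 2, 12, 9 → best response D.
Player I against C4: payoffs 11, 6, 7, 2, 12 → best response E.
Player II against A: payoffs 0, 10, 3, 6 → best response C2.
Player II against B: payoffs 11, 6, 1, 9 → best response C1.
Player II against C: payoffs 6, 0, 1, 11 → best response C4.
Player II against D: payoffs 4, 3, 10, 8 → best response C3.
Player II against E: payoffs 8, 10, 11, 6 → best response C3.
Mutual best responses: (A, C2); (B, C1); (D, C3).

(A, C2); (B, C1); (D, C3)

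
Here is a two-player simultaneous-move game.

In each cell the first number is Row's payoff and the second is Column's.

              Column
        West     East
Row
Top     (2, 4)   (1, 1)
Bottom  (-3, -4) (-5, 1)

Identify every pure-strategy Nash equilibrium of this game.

(Top, West)

(Top, West): Row gets 2, best alternative -3; Column gets 4, best alternative 1. No profitable deviation — NE.
(Top, East): Column can switch to West (1 → 4). Not NE.
(Bottom, West): Row can switch to Top (-3 → 2). Not NE.
(Bottom, East): Row can switch to Top (-5 → 1). Not NE.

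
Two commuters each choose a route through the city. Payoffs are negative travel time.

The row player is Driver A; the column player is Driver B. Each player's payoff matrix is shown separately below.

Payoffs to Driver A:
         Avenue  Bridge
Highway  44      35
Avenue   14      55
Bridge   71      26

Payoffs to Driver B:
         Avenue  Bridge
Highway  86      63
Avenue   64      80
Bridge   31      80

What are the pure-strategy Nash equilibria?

Driver A against Avenue: payoffs 44, 14, 71 → best response Bridge.
Driver A against Bridge: payoffs 35, 55, 26 → best response Avenue.
Driver B against Highway: payoffs 86, 63 → best response Avenue.
Driver B against Avenue: payoffs 64, 80 → best response Bridge.
Driver B against Bridge: payoffs 31, 80 → best response Bridge.
Mutual best responses: (Avenue, Bridge).

(Avenue, Bridge)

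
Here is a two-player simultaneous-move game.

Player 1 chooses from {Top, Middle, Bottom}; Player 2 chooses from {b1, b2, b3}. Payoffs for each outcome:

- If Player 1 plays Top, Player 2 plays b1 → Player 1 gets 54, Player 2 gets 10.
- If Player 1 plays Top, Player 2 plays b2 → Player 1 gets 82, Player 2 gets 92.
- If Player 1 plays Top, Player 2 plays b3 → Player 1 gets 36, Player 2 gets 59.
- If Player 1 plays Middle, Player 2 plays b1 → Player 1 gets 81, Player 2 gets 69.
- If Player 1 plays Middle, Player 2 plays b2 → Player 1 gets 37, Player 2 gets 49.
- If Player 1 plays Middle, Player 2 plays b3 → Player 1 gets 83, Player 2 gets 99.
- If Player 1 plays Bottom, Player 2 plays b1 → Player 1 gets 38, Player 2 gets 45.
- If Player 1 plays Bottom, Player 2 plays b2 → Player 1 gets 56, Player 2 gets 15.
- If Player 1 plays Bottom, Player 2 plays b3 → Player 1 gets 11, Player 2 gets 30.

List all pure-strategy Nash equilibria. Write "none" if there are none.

The pure Nash equilibria are (Top, b2), (Middle, b3).

(Top, b1): Player 1 can switch to Middle (54 → 81). Not NE.
(Top, b2): Player 1 gets 82, best alternative 56; Player 2 gets 92, best alternative 59. No profitable deviation — NE.
(Top, b3): Player 1 can switch to Middle (36 → 83). Not NE.
(Middle, b1): Player 2 can switch to b3 (69 → 99). Not NE.
(Middle, b2): Player 1 can switch to Top (37 → 82). Not NE.
(Middle, b3): Player 1 gets 83, best alternative 36; Player 2 gets 99, best alternative 69. No profitable deviation — NE.
(Bottom, b1): Player 1 can switch to Top (38 → 54). Not NE.
(Bottom, b2): Player 1 can switch to Top (56 → 82). Not NE.
(Bottom, b3): Player 1 can switch to Top (11 → 36). Not NE.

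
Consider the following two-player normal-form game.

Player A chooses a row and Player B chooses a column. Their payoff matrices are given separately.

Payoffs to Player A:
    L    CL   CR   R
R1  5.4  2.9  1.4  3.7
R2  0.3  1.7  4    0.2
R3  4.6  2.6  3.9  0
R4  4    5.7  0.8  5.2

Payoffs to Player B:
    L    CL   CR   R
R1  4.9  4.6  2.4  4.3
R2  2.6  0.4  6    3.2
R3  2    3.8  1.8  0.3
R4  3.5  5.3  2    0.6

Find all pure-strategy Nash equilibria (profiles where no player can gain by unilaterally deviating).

(R1, L) and (R2, CR) and (R4, CL)

Player A against L: payoffs 5.4, 0.3, 4.6, 4 → best response R1.
Player A against CL: payoffs 2.9, 1.7, 2.6, 5.7 → best response R4.
Player A against CR: payoffs 1.4, 4, 3.9, 0.8 → best response R2.
Player A against R: payoffs 3.7, 0.2, 0, 5.2 → best response R4.
Player B against R1: payoffs 4.9, 4.6, 2.4, 4.3 → best response L.
Player B against R2: payoffs 2.6, 0.4, 6, 3.2 → best response CR.
Player B against R3: payoffs 2, 3.8, 1.8, 0.3 → best response CL.
Player B against R4: payoffs 3.5, 5.3, 2, 0.6 → best response CL.
Mutual best responses: (R1, L); (R2, CR); (R4, CL).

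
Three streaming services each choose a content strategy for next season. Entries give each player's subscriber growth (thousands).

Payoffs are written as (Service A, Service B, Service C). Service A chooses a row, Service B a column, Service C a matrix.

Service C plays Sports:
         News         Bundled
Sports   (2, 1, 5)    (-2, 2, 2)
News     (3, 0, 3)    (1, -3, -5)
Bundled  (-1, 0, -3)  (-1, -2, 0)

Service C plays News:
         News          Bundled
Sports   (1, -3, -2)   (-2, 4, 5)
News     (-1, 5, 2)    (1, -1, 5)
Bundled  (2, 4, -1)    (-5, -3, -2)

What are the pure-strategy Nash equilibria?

(News, News, Sports), (Bundled, News, News)

(Sports, News, Sports): Service A can switch to News (2 → 3). Not NE.
(Sports, News, News): Service A can switch to Bundled (1 → 2). Not NE.
(Sports, Bundled, Sports): Service A can switch to News (-2 → 1). Not NE.
(Sports, Bundled, News): Service A can switch to News (-2 → 1). Not NE.
(News, News, Sports): Service A gets 3, best alternative 2; Service B gets 0, best alternative -3; Service C gets 3, best alternative 2. No profitable deviation — NE.
(News, News, News): Service A can switch to Sports (-1 → 1). Not NE.
(News, Bundled, Sports): Service B can switch to News (-3 → 0). Not NE.
(Bundled, News, News): Service A gets 2, best alternative 1; Service B gets 4, best alternative -3; Service C gets -1, best alternative -3. No profitable deviation — NE.
(The remaining 4 profiles each have a profitable deviation by the same check.)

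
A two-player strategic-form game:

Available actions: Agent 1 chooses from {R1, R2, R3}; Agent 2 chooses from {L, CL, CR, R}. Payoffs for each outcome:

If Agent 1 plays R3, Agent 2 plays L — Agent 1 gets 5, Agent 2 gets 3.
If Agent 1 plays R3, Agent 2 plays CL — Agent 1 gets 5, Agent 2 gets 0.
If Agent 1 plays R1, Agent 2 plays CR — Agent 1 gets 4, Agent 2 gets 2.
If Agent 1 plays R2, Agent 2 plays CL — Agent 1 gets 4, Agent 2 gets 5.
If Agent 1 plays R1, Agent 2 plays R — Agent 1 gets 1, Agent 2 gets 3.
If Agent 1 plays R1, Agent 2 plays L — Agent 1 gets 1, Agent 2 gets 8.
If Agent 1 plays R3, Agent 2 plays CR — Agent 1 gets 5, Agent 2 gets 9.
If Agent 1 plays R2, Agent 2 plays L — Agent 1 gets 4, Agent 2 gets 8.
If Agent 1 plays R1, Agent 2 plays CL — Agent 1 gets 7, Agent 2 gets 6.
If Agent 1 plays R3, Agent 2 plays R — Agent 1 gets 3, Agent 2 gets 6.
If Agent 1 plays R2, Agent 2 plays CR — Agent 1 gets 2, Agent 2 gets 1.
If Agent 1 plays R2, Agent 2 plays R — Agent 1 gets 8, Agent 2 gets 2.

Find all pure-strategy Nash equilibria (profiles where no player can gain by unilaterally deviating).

Check each profile: it is a Nash equilibrium iff no player can strictly gain by switching unilaterally.
(R1, L): Agent 1 can switch to R2 (1 → 4). Not NE.
(R1, CL): Agent 2 can switch to L (6 → 8). Not NE.
(R1, CR): Agent 1 can switch to R3 (4 → 5). Not NE.
(R1, R): Agent 1 can switch to R2 (1 → 8). Not NE.
(R2, L): Agent 1 can switch to R3 (4 → 5). Not NE.
(R2, CL): Agent 1 can switch to R1 (4 → 7). Not NE.
(R3, CR): Agent 1 gets 5, best alternative 4; Agent 2 gets 9, best alternative 6. No profitable deviation — NE.
(The remaining 5 profiles each have a profitable deviation by the same check.)

The unique pure-strategy Nash equilibrium is (R3, CR).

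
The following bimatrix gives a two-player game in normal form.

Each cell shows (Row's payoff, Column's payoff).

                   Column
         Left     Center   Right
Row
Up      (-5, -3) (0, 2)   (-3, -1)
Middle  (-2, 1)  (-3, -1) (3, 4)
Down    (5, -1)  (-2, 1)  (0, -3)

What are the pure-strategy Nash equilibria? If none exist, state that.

Check each profile: it is a Nash equilibrium iff no player can strictly gain by switching unilaterally.
(Up, Left): Row can switch to Middle (-5 → -2). Not NE.
(Up, Center): Row gets 0, best alternative -2; Column gets 2, best alternative -1. No profitable deviation — NE.
(Up, Right): Row can switch to Middle (-3 → 3). Not NE.
(Middle, Left): Row can switch to Down (-2 → 5). Not NE.
(Middle, Center): Row can switch to Up (-3 → 0). Not NE.
(Middle, Right): Row gets 3, best alternative 0; Column gets 4, best alternative 1. No profitable deviation — NE.
(Down, Left): Column can switch to Center (-1 → 1). Not NE.
(Down, Center): Row can switch to Up (-2 → 0). Not NE.
(Down, Right): Row can switch to Middle (0 → 3). Not NE.

(Up, Center), (Middle, Right)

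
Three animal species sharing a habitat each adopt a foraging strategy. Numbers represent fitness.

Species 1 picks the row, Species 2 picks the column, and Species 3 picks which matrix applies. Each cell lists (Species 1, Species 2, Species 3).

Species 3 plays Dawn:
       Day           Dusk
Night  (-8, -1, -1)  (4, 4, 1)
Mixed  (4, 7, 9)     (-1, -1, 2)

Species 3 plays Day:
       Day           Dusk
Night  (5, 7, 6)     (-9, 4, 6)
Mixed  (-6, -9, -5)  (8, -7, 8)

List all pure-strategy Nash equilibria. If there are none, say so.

The pure Nash equilibria are (Night, Day, Day), (Mixed, Day, Dawn), (Mixed, Dusk, Day).

Species 1 against (Day, Dawn): payoffs -8, 4 → best response Mixed.
Species 1 against (Day, Day): payoffs 5, -6 → best response Night.
Species 1 against (Dusk, Dawn): payoffs 4, -1 → best response Night.
Species 1 against (Dusk, Day): payoffs -9, 8 → best response Mixed.
Species 2 against (Night, Dawn): payoffs -1, 4 → best response Dusk.
Species 2 against (Night, Day): payoffs 7, 4 → best response Day.
Species 2 against (Mixed, Dawn): payoffs 7, -1 → best response Day.
Species 2 against (Mixed, Day): payoffs -9, -7 → best response Dusk.
Species 3 against (Night, Day): payoffs -1, 6 → best response Day.
Species 3 against (Night, Dusk): payoffs 1, 6 → best response Day.
Species 3 against (Mixed, Day): payoffs 9, -5 → best response Dawn.
Species 3 against (Mixed, Dusk): payoffs 2, 8 → best response Day.
Mutual best responses: (Night, Day, Day); (Mixed, Day, Dawn); (Mixed, Dusk, Day).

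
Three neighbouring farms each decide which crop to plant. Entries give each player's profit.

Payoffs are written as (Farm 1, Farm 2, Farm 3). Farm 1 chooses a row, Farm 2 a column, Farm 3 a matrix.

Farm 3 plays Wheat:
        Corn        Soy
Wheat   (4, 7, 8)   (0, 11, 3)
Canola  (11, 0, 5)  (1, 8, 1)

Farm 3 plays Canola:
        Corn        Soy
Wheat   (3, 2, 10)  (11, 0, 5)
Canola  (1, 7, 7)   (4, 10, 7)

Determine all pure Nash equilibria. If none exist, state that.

(Wheat, Corn, Canola)

Farm 1 against (Corn, Wheat): payoffs 4, 11 → best response Canola.
Farm 1 against (Corn, Canola): payoffs 3, 1 → best response Wheat.
Farm 1 against (Soy, Wheat): payoffs 0, 1 → best response Canola.
Farm 1 against (Soy, Canola): payoffs 11, 4 → best response Wheat.
Farm 2 against (Wheat, Wheat): payoffs 7, 11 → best response Soy.
Farm 2 against (Wheat, Canola): payoffs 2, 0 → best response Corn.
Farm 2 against (Canola, Wheat): payoffs 0, 8 → best response Soy.
Farm 2 against (Canola, Canola): payoffs 7, 10 → best response Soy.
Farm 3 against (Wheat, Corn): payoffs 8, 10 → best response Canola.
Farm 3 against (Wheat, Soy): payoffs 3, 5 → best response Canola.
Farm 3 against (Canola, Corn): payoffs 5, 7 → best response Canola.
Farm 3 against (Canola, Soy): payoffs 1, 7 → best response Canola.
Mutual best responses: (Wheat, Corn, Canola).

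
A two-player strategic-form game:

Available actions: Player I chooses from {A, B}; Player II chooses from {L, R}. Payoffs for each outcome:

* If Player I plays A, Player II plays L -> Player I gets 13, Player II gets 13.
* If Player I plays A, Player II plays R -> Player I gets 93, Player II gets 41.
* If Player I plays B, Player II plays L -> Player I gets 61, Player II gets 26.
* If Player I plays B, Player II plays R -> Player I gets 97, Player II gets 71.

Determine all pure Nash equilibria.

Check each profile: it is a Nash equilibrium iff no player can strictly gain by switching unilaterally.
(A, L): Player I can switch to B (13 → 61). Not NE.
(A, R): Player I can switch to B (93 → 97). Not NE.
(B, L): Player II can switch to R (26 → 71). Not NE.
(B, R): Player I gets 97, best alternative 93; Player II gets 71, best alternative 26. No profitable deviation — NE.

The unique pure-strategy Nash equilibrium is (B, R).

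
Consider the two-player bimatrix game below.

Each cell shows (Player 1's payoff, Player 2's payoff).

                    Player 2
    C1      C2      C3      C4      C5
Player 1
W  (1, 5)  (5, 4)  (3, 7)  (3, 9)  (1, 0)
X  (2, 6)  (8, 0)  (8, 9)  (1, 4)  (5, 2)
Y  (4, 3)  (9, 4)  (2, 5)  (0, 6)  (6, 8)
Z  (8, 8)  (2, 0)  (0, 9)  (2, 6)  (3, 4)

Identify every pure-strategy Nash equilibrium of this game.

(W, C1): Player 1 can switch to X (1 → 2). Not NE.
(W, C2): Player 1 can switch to X (5 → 8). Not NE.
(W, C3): Player 1 can switch to X (3 → 8). Not NE.
(W, C4): Player 1 gets 3, best alternative 2; Player 2 gets 9, best alternative 7. No profitable deviation — NE.
(W, C5): Player 1 can switch to X (1 → 5). Not NE.
(X, C1): Player 1 can switch to Y (2 → 4). Not NE.
(X, C2): Player 1 can switch to Y (8 → 9). Not NE.
(X, C3): Player 1 gets 8, best alternative 3; Player 2 gets 9, best alternative 6. No profitable deviation — NE.
(X, C4): Player 1 can switch to W (1 → 3). Not NE.
(X, C5): Player 1 can switch to Y (5 → 6). Not NE.
(Y, C1): Player 1 can switch to Z (4 → 8). Not NE.
(Y, C2): Player 2 can switch to C3 (4 → 5). Not NE.
(Y, C3): Player 1 can switch to W (2 → 3). Not NE.
(Y, C4): Player 1 can switch to W (0 → 3). Not NE.
(Y, C5): Player 1 gets 6, best alternative 5; Player 2 gets 8, best alternative 6. No profitable deviation — NE.
(The remaining 5 profiles each have a profitable deviation by the same check.)

The pure Nash equilibria are (W, C4); (X, C3); (Y, C5).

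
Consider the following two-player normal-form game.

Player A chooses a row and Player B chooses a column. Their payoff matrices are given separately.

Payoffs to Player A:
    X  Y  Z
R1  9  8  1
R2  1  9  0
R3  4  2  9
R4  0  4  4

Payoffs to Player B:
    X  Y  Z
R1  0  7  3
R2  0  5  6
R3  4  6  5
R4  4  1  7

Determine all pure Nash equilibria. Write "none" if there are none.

Player A against X: payoffs 9, 1, 4, 0 → best response R1.
Player A against Y: payoffs 8, 9, 2, 4 → best response R2.
Player A against Z: payoffs 1, 0, 9, 4 → best response R3.
Player B against R1: payoffs 0, 7, 3 → best response Y.
Player B against R2: payoffs 0, 5, 6 → best response Z.
Player B against R3: payoffs 4, 6, 5 → best response Y.
Player B against R4: payoffs 4, 1, 7 → best response Z.
No profile is a mutual best response for all players.

There is no pure-strategy Nash equilibrium.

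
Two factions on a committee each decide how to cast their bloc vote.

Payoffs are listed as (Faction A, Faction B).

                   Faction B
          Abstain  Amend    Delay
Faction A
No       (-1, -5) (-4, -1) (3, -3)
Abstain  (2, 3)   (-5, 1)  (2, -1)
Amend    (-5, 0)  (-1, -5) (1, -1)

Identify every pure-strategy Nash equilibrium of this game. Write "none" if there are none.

Check each profile: it is a Nash equilibrium iff no player can strictly gain by switching unilaterally.
(No, Abstain): Faction A can switch to Abstain (-1 → 2). Not NE.
(No, Amend): Faction A can switch to Amend (-4 → -1). Not NE.
(No, Delay): Faction B can switch to Amend (-3 → -1). Not NE.
(Abstain, Abstain): Faction A gets 2, best alternative -1; Faction B gets 3, best alternative 1. No profitable deviation — NE.
(Abstain, Amend): Faction A can switch to No (-5 → -4). Not NE.
(Abstain, Delay): Faction A can switch to No (2 → 3). Not NE.
(Amend, Abstain): Faction A can switch to No (-5 → -1). Not NE.
(Amend, Amend): Faction B can switch to Abstain (-5 → 0). Not NE.
(Amend, Delay): Faction A can switch to No (1 → 3). Not NE.

Pure NE: (Abstain, Abstain)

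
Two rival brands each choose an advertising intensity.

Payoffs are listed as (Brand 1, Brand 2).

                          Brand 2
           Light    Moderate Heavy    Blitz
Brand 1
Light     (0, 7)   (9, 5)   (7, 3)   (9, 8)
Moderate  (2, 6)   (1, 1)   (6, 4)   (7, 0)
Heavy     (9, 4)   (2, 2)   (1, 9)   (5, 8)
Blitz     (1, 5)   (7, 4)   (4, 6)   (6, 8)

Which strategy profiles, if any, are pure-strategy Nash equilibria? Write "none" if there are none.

The unique pure-strategy Nash equilibrium is (Light, Blitz).

Brand 1 against Light: payoffs 0, 2, 9, 1 → best response Heavy.
Brand 1 against Moderate: payoffs 9, 1, 2, 7 → best response Light.
Brand 1 against Heavy: payoffs 7, 6, 1, 4 → best response Light.
Brand 1 against Blitz: payoffs 9, 7, 5, 6 → best response Light.
Brand 2 against Light: payoffs 7, 5, 3, 8 → best response Blitz.
Brand 2 against Moderate: payoffs 6, 1, 4, 0 → best response Light.
Brand 2 against Heavy: payoffs 4, 2, 9, 8 → best response Heavy.
Brand 2 against Blitz: payoffs 5, 4, 6, 8 → best response Blitz.
Mutual best responses: (Light, Blitz).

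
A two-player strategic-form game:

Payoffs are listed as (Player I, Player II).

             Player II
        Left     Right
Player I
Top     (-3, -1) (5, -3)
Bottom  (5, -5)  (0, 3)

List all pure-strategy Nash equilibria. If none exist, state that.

none

Player I against Left: payoffs -3, 5 → best response Bottom.
Player I against Right: payoffs 5, 0 → best response Top.
Player II against Top: payoffs -1, -3 → best response Left.
Player II against Bottom: payoffs -5, 3 → best response Right.
No profile is a mutual best response for all players.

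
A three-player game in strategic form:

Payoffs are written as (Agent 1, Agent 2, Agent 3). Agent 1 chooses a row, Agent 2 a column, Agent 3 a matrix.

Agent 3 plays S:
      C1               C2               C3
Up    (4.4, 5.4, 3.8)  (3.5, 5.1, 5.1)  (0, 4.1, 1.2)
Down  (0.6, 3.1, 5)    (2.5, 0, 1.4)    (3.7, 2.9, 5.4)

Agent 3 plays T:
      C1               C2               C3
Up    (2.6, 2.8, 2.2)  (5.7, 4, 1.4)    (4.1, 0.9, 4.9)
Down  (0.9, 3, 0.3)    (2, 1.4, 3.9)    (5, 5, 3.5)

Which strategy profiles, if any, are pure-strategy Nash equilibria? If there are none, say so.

Mark each player's best response to every combination of opponents' strategies; a profile where every player is best-responding is a pure Nash equilibrium.
Agent 1 against (C1, S): payoffs 4.4, 0.6 → best response Up.
Agent 1 against (C1, T): payoffs 2.6, 0.9 → best response Up.
Agent 1 against (C2, S): payoffs 3.5, 2.5 → best response Up.
Agent 1 against (C2, T): payoffs 5.7, 2 → best response Up.
Agent 1 against (C3, S): payoffs 0, 3.7 → best response Down.
Agent 1 against (C3, T): payoffs 4.1, 5 → best response Down.
Agent 2 against (Up, S): payoffs 5.4, 5.1, 4.1 → best response C1.
Agent 2 against (Up, T): payoffs 2.8, 4, 0.9 → best response C2.
Agent 2 against (Down, S): payoffs 3.1, 0, 2.9 → best response C1.
Agent 2 against (Down, T): payoffs 3, 1.4, 5 → best response C3.
Agent 3 against (Up, C1): payoffs 3.8, 2.2 → best response S.
Agent 3 against (Up, C2): payoffs 5.1, 1.4 → best response S.
Agent 3 against (Up, C3): payoffs 1.2, 4.9 → best response T.
Agent 3 against (Down, C1): payoffs 5, 0.3 → best response S.
Agent 3 against (Down, C2): payoffs 1.4, 3.9 → best response T.
Agent 3 against (Down, C3): payoffs 5.4, 3.5 → best response S.
Mutual best responses: (Up, C1, S).

(Up, C1, S)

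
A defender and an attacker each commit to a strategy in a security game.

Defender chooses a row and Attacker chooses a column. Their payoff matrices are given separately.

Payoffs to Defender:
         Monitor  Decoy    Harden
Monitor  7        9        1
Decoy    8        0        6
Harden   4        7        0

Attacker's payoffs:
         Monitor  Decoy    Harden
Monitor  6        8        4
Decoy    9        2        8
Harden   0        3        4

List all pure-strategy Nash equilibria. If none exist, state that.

The pure Nash equilibria are (Monitor, Decoy), (Decoy, Monitor).

(Monitor, Monitor): Defender can switch to Decoy (7 → 8). Not NE.
(Monitor, Decoy): Defender gets 9, best alternative 7; Attacker gets 8, best alternative 6. No profitable deviation — NE.
(Monitor, Harden): Defender can switch to Decoy (1 → 6). Not NE.
(Decoy, Monitor): Defender gets 8, best alternative 7; Attacker gets 9, best alternative 8. No profitable deviation — NE.
(Decoy, Decoy): Defender can switch to Monitor (0 → 9). Not NE.
(Decoy, Harden): Attacker can switch to Monitor (8 → 9). Not NE.
(Harden, Monitor): Defender can switch to Monitor (4 → 7). Not NE.
(Harden, Decoy): Defender can switch to Monitor (7 → 9). Not NE.
(Harden, Harden): Defender can switch to Monitor (0 → 1). Not NE.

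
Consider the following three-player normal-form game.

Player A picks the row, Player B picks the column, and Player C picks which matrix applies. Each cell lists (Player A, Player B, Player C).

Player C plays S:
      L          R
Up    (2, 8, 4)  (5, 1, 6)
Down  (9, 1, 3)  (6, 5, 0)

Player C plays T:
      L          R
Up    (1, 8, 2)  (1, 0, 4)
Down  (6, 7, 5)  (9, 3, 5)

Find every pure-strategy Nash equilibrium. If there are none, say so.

(Up, L, S): Player A can switch to Down (2 → 9). Not NE.
(Up, L, T): Player A can switch to Down (1 → 6). Not NE.
(Up, R, S): Player A can switch to Down (5 → 6). Not NE.
(Up, R, T): Player A can switch to Down (1 → 9). Not NE.
(Down, L, S): Player B can switch to R (1 → 5). Not NE.
(Down, L, T): Player A gets 6, best alternative 1; Player B gets 7, best alternative 3; Player C gets 5, best alternative 3. No profitable deviation — NE.
(Down, R, S): Player C can switch to T (0 → 5). Not NE.
(Down, R, T): Player B can switch to L (3 → 7). Not NE.

Pure NE: (Down, L, T)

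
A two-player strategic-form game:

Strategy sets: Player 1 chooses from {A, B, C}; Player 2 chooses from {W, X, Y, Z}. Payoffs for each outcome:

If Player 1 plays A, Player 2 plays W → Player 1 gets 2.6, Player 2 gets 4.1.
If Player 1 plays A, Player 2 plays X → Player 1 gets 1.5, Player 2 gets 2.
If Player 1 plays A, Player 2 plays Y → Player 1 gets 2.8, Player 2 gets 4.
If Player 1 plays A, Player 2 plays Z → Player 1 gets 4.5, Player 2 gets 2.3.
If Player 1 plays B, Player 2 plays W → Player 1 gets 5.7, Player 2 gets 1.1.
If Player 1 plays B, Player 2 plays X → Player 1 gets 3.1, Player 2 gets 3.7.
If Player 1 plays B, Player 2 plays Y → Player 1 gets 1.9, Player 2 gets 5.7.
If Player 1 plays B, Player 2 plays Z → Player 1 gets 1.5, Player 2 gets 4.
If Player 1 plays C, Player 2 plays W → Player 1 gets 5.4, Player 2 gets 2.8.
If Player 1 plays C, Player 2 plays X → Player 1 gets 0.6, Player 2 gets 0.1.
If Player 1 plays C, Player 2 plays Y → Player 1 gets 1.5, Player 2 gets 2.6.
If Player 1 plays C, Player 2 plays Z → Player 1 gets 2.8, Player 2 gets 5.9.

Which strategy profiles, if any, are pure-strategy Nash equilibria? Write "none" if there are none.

No pure-strategy Nash equilibrium.

Mark each player's best response to every combination of opponents' strategies; a profile where every player is best-responding is a pure Nash equilibrium.
Player 1 against W: payoffs 2.6, 5.7, 5.4 → best response B.
Player 1 against X: payoffs 1.5, 3.1, 0.6 → best response B.
Player 1 against Y: payoffs 2.8, 1.9, 1.5 → best response A.
Player 1 against Z: payoffs 4.5, 1.5, 2.8 → best response A.
Player 2 against A: payoffs 4.1, 2, 4, 2.3 → best response W.
Player 2 against B: payoffs 1.1, 3.7, 5.7, 4 → best response Y.
Player 2 against C: payoffs 2.8, 0.1, 2.6, 5.9 → best response Z.
No profile is a mutual best response for all players.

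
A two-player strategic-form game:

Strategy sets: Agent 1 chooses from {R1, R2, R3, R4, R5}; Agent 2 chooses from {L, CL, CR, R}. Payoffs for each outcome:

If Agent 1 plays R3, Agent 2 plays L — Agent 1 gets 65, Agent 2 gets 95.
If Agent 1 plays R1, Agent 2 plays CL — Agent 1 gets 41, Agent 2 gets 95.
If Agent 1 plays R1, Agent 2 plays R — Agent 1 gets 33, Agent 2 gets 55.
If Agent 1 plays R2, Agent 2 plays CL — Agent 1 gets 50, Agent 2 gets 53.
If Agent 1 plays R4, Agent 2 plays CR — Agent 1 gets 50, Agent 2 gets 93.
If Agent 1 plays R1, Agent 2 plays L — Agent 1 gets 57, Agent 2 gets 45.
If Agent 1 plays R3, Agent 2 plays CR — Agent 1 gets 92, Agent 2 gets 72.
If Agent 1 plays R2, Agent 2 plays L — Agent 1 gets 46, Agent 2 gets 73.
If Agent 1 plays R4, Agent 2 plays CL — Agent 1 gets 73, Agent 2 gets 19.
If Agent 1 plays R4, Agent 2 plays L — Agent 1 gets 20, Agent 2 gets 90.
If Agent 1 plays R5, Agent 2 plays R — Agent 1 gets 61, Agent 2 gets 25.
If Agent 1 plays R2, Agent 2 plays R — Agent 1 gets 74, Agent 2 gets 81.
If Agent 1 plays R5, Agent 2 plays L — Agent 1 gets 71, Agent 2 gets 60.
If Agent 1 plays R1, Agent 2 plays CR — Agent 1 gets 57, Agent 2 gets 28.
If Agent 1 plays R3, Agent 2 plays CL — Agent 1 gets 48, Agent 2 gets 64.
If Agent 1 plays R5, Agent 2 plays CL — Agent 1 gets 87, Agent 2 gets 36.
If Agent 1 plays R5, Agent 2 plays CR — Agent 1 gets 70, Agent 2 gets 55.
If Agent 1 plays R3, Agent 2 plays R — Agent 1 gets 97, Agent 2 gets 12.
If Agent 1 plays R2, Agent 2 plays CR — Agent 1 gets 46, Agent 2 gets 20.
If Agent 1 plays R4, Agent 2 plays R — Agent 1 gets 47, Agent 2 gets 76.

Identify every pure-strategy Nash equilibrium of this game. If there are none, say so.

Pure NE: (R5, L)

(R1, L): Agent 1 can switch to R3 (57 → 65). Not NE.
(R1, CL): Agent 1 can switch to R2 (41 → 50). Not NE.
(R1, CR): Agent 1 can switch to R3 (57 → 92). Not NE.
(R1, R): Agent 1 can switch to R2 (33 → 74). Not NE.
(R2, L): Agent 1 can switch to R1 (46 → 57). Not NE.
(R2, CL): Agent 1 can switch to R4 (50 → 73). Not NE.
(R5, L): Agent 1 gets 71, best alternative 65; Agent 2 gets 60, best alternative 55. No profitable deviation — NE.
(The remaining 13 profiles each have a profitable deviation by the same check.)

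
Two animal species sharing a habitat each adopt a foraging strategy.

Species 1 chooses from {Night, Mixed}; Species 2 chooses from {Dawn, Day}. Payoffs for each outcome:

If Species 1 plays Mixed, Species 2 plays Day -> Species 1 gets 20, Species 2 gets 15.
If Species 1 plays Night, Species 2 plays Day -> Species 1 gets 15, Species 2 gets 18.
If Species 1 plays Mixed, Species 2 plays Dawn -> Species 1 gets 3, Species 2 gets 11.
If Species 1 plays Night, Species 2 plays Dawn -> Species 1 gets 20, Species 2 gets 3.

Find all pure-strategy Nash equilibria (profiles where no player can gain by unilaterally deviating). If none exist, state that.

Check each profile: it is a Nash equilibrium iff no player can strictly gain by switching unilaterally.
(Night, Dawn): Species 2 can switch to Day (3 → 18). Not NE.
(Night, Day): Species 1 can switch to Mixed (15 → 20). Not NE.
(Mixed, Dawn): Species 1 can switch to Night (3 → 20). Not NE.
(Mixed, Day): Species 1 gets 20, best alternative 15; Species 2 gets 15, best alternative 11. No profitable deviation — NE.

Pure NE: (Mixed, Day)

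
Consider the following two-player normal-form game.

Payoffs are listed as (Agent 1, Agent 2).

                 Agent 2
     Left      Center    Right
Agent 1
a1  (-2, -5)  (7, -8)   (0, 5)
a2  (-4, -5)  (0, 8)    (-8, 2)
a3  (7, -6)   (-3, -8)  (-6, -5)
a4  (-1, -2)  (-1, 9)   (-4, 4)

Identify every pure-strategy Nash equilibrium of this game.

Pure NE: (a1, Right)

Agent 1 against Left: payoffs -2, -4, 7, -1 → best response a3.
Agent 1 against Center: payoffs 7, 0, -3, -1 → best response a1.
Agent 1 against Right: payoffs 0, -8, -6, -4 → best response a1.
Agent 2 against a1: payoffs -5, -8, 5 → best response Right.
Agent 2 against a2: payoffs -5, 8, 2 → best response Center.
Agent 2 against a3: payoffs -6, -8, -5 → best response Right.
Agent 2 against a4: payoffs -2, 9, 4 → best response Center.
Mutual best responses: (a1, Right).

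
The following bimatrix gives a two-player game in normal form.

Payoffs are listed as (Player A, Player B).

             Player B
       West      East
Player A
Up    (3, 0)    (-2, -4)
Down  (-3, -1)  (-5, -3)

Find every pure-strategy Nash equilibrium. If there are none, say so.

(Up, West)

For each player, find the best response to each opponent profile; mutual best responses are the pure NE.
Player A against West: payoffs 3, -3 → best response Up.
Player A against East: payoffs -2, -5 → best response Up.
Player B against Up: payoffs 0, -4 → best response West.
Player B against Down: payoffs -1, -3 → best response West.
Mutual best responses: (Up, West).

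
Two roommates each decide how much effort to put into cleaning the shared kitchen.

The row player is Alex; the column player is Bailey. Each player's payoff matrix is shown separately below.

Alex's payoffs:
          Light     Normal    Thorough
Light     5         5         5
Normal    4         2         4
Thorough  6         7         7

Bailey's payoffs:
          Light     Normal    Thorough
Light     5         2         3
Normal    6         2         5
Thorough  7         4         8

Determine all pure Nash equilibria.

(Thorough, Thorough)

(Light, Light): Alex can switch to Thorough (5 → 6). Not NE.
(Light, Normal): Alex can switch to Thorough (5 → 7). Not NE.
(Light, Thorough): Alex can switch to Thorough (5 → 7). Not NE.
(Normal, Light): Alex can switch to Light (4 → 5). Not NE.
(Normal, Normal): Alex can switch to Light (2 → 5). Not NE.
(Normal, Thorough): Alex can switch to Light (4 → 5). Not NE.
(Thorough, Light): Bailey can switch to Thorough (7 → 8). Not NE.
(Thorough, Normal): Bailey can switch to Light (4 → 7). Not NE.
(Thorough, Thorough): Alex gets 7, best alternative 5; Bailey gets 8, best alternative 7. No profitable deviation — NE.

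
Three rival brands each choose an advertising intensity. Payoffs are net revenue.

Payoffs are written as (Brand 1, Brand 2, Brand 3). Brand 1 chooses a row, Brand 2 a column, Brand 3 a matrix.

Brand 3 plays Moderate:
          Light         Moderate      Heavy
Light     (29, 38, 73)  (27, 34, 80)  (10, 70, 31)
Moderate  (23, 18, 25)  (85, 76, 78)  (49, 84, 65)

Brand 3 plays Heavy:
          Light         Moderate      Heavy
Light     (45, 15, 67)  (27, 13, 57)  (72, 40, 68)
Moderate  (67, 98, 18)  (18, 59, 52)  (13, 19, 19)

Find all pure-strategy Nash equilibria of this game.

Brand 1 against (Light, Moderate): payoffs 29, 23 → best response Light.
Brand 1 against (Light, Heavy): payoffs 45, 67 → best response Moderate.
Brand 1 against (Moderate, Moderate): payoffs 27, 85 → best response Moderate.
Brand 1 against (Moderate, Heavy): payoffs 27, 18 → best response Light.
Brand 1 against (Heavy, Moderate): payoffs 10, 49 → best response Moderate.
Brand 1 against (Heavy, Heavy): payoffs 72, 13 → best response Light.
Brand 2 against (Light, Moderate): payoffs 38, 34, 70 → best response Heavy.
Brand 2 against (Light, Heavy): payoffs 15, 13, 40 → best response Heavy.
Brand 2 against (Moderate, Moderate): payoffs 18, 76, 84 → best response Heavy.
Brand 2 against (Moderate, Heavy): payoffs 98, 59, 19 → best response Light.
Brand 3 against (Light, Light): payoffs 73, 67 → best response Moderate.
Brand 3 against (Light, Moderate): payoffs 80, 57 → best response Moderate.
Brand 3 against (Light, Heavy): payoffs 31, 68 → best response Heavy.
Brand 3 against (Moderate, Light): payoffs 25, 18 → best response Moderate.
Brand 3 against (Moderate, Moderate): payoffs 78, 52 → best response Moderate.
Brand 3 against (Moderate, Heavy): payoffs 65, 19 → best response Moderate.
Mutual best responses: (Light, Heavy, Heavy); (Moderate, Heavy, Moderate).

The pure Nash equilibria are (Light, Heavy, Heavy) and (Moderate, Heavy, Moderate).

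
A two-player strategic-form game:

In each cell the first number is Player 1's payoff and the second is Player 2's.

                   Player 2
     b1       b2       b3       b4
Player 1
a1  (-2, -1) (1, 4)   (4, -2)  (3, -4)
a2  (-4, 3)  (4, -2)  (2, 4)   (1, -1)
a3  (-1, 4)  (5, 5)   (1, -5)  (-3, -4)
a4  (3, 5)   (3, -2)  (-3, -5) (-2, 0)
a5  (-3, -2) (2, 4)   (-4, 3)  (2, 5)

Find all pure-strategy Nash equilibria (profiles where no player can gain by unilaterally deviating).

Check each profile: it is a Nash equilibrium iff no player can strictly gain by switching unilaterally.
(a1, b1): Player 1 can switch to a3 (-2 → -1). Not NE.
(a1, b2): Player 1 can switch to a2 (1 → 4). Not NE.
(a1, b3): Player 2 can switch to b1 (-2 → -1). Not NE.
(a1, b4): Player 2 can switch to b1 (-4 → -1). Not NE.
(a2, b1): Player 1 can switch to a1 (-4 → -2). Not NE.
(a2, b2): Player 1 can switch to a3 (4 → 5). Not NE.
(a2, b3): Player 1 can switch to a1 (2 → 4). Not NE.
(a2, b4): Player 1 can switch to a1 (1 → 3). Not NE.
(a3, b1): Player 1 can switch to a4 (-1 → 3). Not NE.
(a3, b2): Player 1 gets 5, best alternative 4; Player 2 gets 5, best alternative 4. No profitable deviation — NE.
(a3, b3): Player 1 can switch to a1 (1 → 4). Not NE.
(a4, b1): Player 1 gets 3, best alternative -1; Player 2 gets 5, best alternative 0. No profitable deviation — NE.
(The remaining 8 profiles each have a profitable deviation by the same check.)

The pure Nash equilibria are (a3, b2) and (a4, b1).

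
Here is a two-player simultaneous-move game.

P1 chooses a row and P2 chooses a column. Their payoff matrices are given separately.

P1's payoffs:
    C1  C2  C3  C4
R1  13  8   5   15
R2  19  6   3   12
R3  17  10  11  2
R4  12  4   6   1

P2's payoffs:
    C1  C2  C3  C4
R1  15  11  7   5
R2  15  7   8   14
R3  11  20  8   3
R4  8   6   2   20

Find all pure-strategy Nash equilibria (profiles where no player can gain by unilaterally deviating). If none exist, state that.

For each player, find the best response to each opponent profile; mutual best responses are the pure NE.
P1 against C1: payoffs 13, 19, 17, 12 → best response R2.
P1 against C2: payoffs 8, 6, 10, 4 → best response R3.
P1 against C3: payoffs 5, 3, 11, 6 → best response R3.
P1 against C4: payoffs 15, 12, 2, 1 → best response R1.
P2 against R1: payoffs 15, 11, 7, 5 → best response C1.
P2 against R2: payoffs 15, 7, 8, 14 → best response C1.
P2 against R3: payoffs 11, 20, 8, 3 → best response C2.
P2 against R4: payoffs 8, 6, 2, 20 → best response C4.
Mutual best responses: (R2, C1); (R3, C2).

The pure Nash equilibria are (R2, C1) and (R3, C2).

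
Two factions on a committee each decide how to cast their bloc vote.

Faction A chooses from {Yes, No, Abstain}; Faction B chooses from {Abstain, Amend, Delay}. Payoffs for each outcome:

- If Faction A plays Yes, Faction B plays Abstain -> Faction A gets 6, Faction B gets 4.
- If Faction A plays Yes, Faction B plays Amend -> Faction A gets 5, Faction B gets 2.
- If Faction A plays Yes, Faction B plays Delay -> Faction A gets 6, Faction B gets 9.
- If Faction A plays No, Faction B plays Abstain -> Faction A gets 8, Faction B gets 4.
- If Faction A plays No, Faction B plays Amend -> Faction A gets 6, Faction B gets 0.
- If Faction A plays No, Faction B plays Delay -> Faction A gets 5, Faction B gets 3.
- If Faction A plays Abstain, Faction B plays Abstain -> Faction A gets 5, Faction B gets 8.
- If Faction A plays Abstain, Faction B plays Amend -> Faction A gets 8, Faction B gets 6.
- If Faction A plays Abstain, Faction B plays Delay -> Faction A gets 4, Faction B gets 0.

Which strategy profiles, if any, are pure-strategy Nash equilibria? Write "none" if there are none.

(Yes, Delay); (No, Abstain)

Faction A against Abstain: payoffs 6, 8, 5 → best response No.
Faction A against Amend: payoffs 5, 6, 8 → best response Abstain.
Faction A against Delay: payoffs 6, 5, 4 → best response Yes.
Faction B against Yes: payoffs 4, 2, 9 → best response Delay.
Faction B against No: payoffs 4, 0, 3 → best response Abstain.
Faction B against Abstain: payoffs 8, 6, 0 → best response Abstain.
Mutual best responses: (Yes, Delay); (No, Abstain).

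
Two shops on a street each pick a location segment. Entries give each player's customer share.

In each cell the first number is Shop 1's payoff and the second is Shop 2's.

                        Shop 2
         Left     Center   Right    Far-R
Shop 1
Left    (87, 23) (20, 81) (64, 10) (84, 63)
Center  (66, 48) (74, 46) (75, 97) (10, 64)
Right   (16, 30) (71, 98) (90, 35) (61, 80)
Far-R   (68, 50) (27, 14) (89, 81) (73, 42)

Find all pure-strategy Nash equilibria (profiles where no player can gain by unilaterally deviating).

No pure-strategy Nash equilibrium.

(Left, Left): Shop 2 can switch to Center (23 → 81). Not NE.
(Left, Center): Shop 1 can switch to Center (20 → 74). Not NE.
(Left, Right): Shop 1 can switch to Center (64 → 75). Not NE.
(Left, Far-R): Shop 2 can switch to Center (63 → 81). Not NE.
(Center, Left): Shop 1 can switch to Left (66 → 87). Not NE.
(Center, Center): Shop 2 can switch to Left (46 → 48). Not NE.
(Center, Right): Shop 1 can switch to Right (75 → 90). Not NE.
(Center, Far-R): Shop 1 can switch to Left (10 → 84). Not NE.
(Right, Left): Shop 1 can switch to Left (16 → 87). Not NE.
(Right, Center): Shop 1 can switch to Center (71 → 74). Not NE.
(Right, Right): Shop 2 can switch to Center (35 → 98). Not NE.
(Right, Far-R): Shop 1 can switch to Left (61 → 84). Not NE.
(The remaining 4 profiles each have a profitable deviation by the same check.)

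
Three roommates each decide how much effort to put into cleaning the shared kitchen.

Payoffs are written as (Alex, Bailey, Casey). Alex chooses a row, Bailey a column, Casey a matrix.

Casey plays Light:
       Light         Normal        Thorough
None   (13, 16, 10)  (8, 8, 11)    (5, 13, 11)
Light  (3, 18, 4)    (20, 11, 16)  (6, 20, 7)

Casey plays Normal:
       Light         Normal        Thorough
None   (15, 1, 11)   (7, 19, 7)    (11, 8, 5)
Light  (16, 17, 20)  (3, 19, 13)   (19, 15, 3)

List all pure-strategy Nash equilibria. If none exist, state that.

(Light, Thorough, Light)

Alex against (Light, Light): payoffs 13, 3 → best response None.
Alex against (Light, Normal): payoffs 15, 16 → best response Light.
Alex against (Normal, Light): payoffs 8, 20 → best response Light.
Alex against (Normal, Normal): payoffs 7, 3 → best response None.
Alex against (Thorough, Light): payoffs 5, 6 → best response Light.
Alex against (Thorough, Normal): payoffs 11, 19 → best response Light.
Bailey against (None, Light): payoffs 16, 8, 13 → best response Light.
Bailey against (None, Normal): payoffs 1, 19, 8 → best response Normal.
Bailey against (Light, Light): payoffs 18, 11, 20 → best response Thorough.
Bailey against (Light, Normal): payoffs 17, 19, 15 → best response Normal.
Casey against (None, Light): payoffs 10, 11 → best response Normal.
Casey against (None, Normal): payoffs 11, 7 → best response Light.
Casey against (None, Thorough): payoffs 11, 5 → best response Light.
Casey against (Light, Light): payoffs 4, 20 → best response Normal.
Casey against (Light, Normal): payoffs 16, 13 → best response Light.
Casey against (Light, Thorough): payoffs 7, 3 → best response Light.
Mutual best responses: (Light, Thorough, Light).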